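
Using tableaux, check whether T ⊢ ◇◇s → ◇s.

Not valid

Tableau for the negation ¬(◇◇s → ◇s):
1. ¬(◇◇s → ◇s), u
2. ◇◇s, u
3. ¬◇s, u
4. ¬s, u
5. ◇s, v
6. ¬s, v
7. s, w
Accessibility: uRu, uRv, vRv, vRw, wRw
The negation has an open branch (countermodel exists).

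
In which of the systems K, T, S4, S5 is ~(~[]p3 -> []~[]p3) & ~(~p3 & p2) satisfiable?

S4-tableau for the formula:
1. ~(~[]p3 -> []~[]p3) & ~(~p3 & p2), u
2. ~(~[]p3 -> []~[]p3), u
3. ~(~p3 & p2), u
4. ~[]p3, u
5. ~[]~[]p3, u
6. ~p2, u
7. ~p3, v
8. []p3, w
9. p3, w
Accessibility: uRu, uRv, uRw, vRv, wRw
Complete open branch: satisfiable in S4, hence also in K, T (this S4-model is also a K-model and a T-model).
S5-tableau for the formula:
1. ~(~[]p3 -> []~[]p3) & ~(~p3 & p2), u
2. ~(~[]p3 -> []~[]p3), u
3. ~(~p3 & p2), u
4. ~[]p3, u
5. ~[]~[]p3, u
6. ~p2, u
7. ~p3, v
8. []p3, w
9. p3, u
10. p3, v
Accessibility: uRu, uRv, uRw, vRu, vRv, vRw, wRu, wRv, wRw
Branch closes: p3 and ~p3 both at v.
Every branch closes (one shown): unsatisfiable in S5.

K, T, S4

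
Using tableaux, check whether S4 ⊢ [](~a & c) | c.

Invalid (countermodel exists)

Tableau for the negation ~([](~a & c) | c):
1. ~([](~a & c) | c), u
2. ~[](~a & c), u
3. ~c, u
4. ~(~a & c), v
5. ~c, v
Accessibility: uRu, uRv, vRv
The negation has an open branch (countermodel exists).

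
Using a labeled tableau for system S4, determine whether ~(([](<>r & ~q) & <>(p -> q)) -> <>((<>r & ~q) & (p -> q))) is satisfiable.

1. ~(([](<>r & ~q) & <>(p -> q)) -> <>((<>r & ~q) & (p -> q))), w0
2. [](<>r & ~q) & <>(p -> q), w0   [~->-rule on 1]
3. ~<>((<>r & ~q) & (p -> q)), w0   [~->-rule on 1]
4. [](<>r & ~q), w0   [&-rule on 2]
5. <>(p -> q), w0   [&-rule on 2]
6. ~((<>r & ~q) & (p -> q)), w0   [~<>-rule on 3 via w0Rw0]
7. <>r & ~q, w0   [[]-rule on 4 via w0Rw0]
8. <>r, w0   [&-rule on 7]
9. ~q, w0   [&-rule on 7]
10. ~(p -> q), w0   [~&-rule on 6 (branches; this branch)]
11. p, w0   [~->-rule on 10]
12. p -> q, w1   [<>-rule on 5: fresh world w1, w0Rw1]
13. ~((<>r & ~q) & (p -> q)), w1   [~<>-rule on 3 via w0Rw1]
14. <>r & ~q, w1   [[]-rule on 4 via w0Rw1]
15. <>r, w1   [&-rule on 14]
16. ~q, w1   [&-rule on 14]
17. ~p, w1   [->-rule on 12 (branches; this branch)]
18. ~(<>r & ~q), w1   [~&-rule on 13 (branches; this branch)]
19. ~<>r, w1   [~&-rule on 18 (branches; this branch)]
20. ~r, w1   [~<>-rule on 19 via w1Rw1]
21. r, w2   [<>-rule on 8: fresh world w2, w0Rw2]
22. ~((<>r & ~q) & (p -> q)), w2   [~<>-rule on 3 via w0Rw2]
23. <>r & ~q, w2   [[]-rule on 4 via w0Rw2]
24. <>r, w2   [&-rule on 23]
25. ~q, w2   [&-rule on 23]
26. ~(p -> q), w2   [~&-rule on 22 (branches; this branch)]
27. p, w2   [~->-rule on 26]
28. r, w3   [<>-rule on 15: fresh world w3, w1Rw3]
29. ~((<>r & ~q) & (p -> q)), w3   [~<>-rule on 3 via w0Rw3]
30. <>r & ~q, w3   [[]-rule on 4 via w0Rw3]
31. <>r, w3   [&-rule on 30]
32. ~q, w3   [&-rule on 30]
33. ~r, w3   [~<>-rule on 19 via w1Rw3]
Accessibility: w0Rw0, w0Rw1, w0Rw2, w0Rw3, w1Rw1, w1Rw3, w2Rw2, w3Rw3
Branch closes: r and ~r both at w3.
All branches of the tableau close; one closing branch shown above.

Unsatisfiable (every branch closes)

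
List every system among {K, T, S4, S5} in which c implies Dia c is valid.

K-tableau for the negation not (c implies Dia c):
1. not (c implies Dia c), 0
2. c, 0   [neg-implies-rule on 1]
3. not Dia c, 0   [neg-implies-rule on 1]
Complete open branch: countermodel on a K-frame, so not valid in K.
T-tableau for the negation not (c implies Dia c):
1. not (c implies Dia c), 0
2. c, 0   [neg-implies-rule on 1]
3. not Dia c, 0   [neg-implies-rule on 1]
4. not c, 0   [neg-Dia-rule on 3 via 0R0]
Accessibility: 0R0
Branch closes: c and not c both at 0.
Every branch closes (one shown): valid in T, hence also in S4, S5 (every theorem of T is a theorem of S4 and S5).

T, S4, S5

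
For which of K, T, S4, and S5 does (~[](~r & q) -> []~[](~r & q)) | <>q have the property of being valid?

K-tableau for the negation ~((~[](~r & q) -> []~[](~r & q)) | <>q):
1. ~((~[](~r & q) -> []~[](~r & q)) | <>q), u
2. ~(~[](~r & q) -> []~[](~r & q)), u
3. ~<>q, u
4. ~[](~r & q), u
5. ~[]~[](~r & q), u
6. ~(~r & q), v
7. ~q, v
8. [](~r & q), w
9. ~q, w
Accessibility: uRv, uRw
Complete open branch: countermodel on a K-frame, so not valid in K.
T-tableau for the negation ~((~[](~r & q) -> []~[](~r & q)) | <>q):
1. ~((~[](~r & q) -> []~[](~r & q)) | <>q), u
2. ~(~[](~r & q) -> []~[](~r & q)), u
3. ~<>q, u
4. ~[](~r & q), u
5. ~[]~[](~r & q), u
6. ~q, u
7. ~(~r & q), v
8. ~q, v
9. [](~r & q), w
10. ~q, w
11. ~r & q, w
12. ~r, w
13. q, w
Accessibility: uRu, uRv, uRw, vRv, wRw
Branch closes: q and ~q both at w.
Every branch closes (one shown): valid in T, hence also in S4, S5 (every theorem of T is a theorem of S4 and S5).

T, S4, S5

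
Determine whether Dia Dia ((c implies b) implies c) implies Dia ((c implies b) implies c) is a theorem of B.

Tableau for the negation not (Dia Dia ((c implies b) implies c) implies Dia ((c implies b) implies c)):
1. not (Dia Dia ((c implies b) implies c) implies Dia ((c implies b) implies c)), 0
2. Dia Dia ((c implies b) implies c), 0   [neg-implies-rule on 1]
3. not Dia ((c implies b) implies c), 0   [neg-implies-rule on 1]
4. not ((c implies b) implies c), 0   [neg-Dia-rule on 3 via 0R0]
5. c implies b, 0   [neg-implies-rule on 4]
6. not c, 0   [neg-implies-rule on 4]
7. b, 0   [implies-rule on 5 (branches; this branch)]
8. Dia ((c implies b) implies c), 1   [Dia-rule on 2: fresh world 1, 0R1]
9. not ((c implies b) implies c), 1   [neg-Dia-rule on 3 via 0R1]
10. c implies b, 1   [neg-implies-rule on 9]
11. not c, 1   [neg-implies-rule on 9]
12. b, 1   [implies-rule on 10 (branches; this branch)]
13. (c implies b) implies c, 2   [Dia-rule on 8: fresh world 2, 1R2]
14. c, 2   [implies-rule on 13 (branches; this branch)]
Accessibility: 0R0, 0R1, 1R0, 1R1, 1R2, 2R1, 2R2
The negation has an open branch (countermodel exists).

No, not valid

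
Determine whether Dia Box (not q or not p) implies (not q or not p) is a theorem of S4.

Tableau for the negation not (Dia Box (not q or not p) implies (not q or not p)):
1. not (Dia Box (not q or not p) implies (not q or not p)), 0
2. Dia Box (not q or not p), 0
3. not (not q or not p), 0
4. q, 0
5. p, 0
6. Box (not q or not p), 1
7. not q or not p, 1
8. not p, 1
Accessibility: 0R0, 0R1, 1R1
The negation has an open branch (countermodel exists).

Not valid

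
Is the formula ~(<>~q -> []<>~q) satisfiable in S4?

1. ~(<>~q -> []<>~q), u
2. <>~q, u
3. ~[]<>~q, u
4. ~q, v
5. ~<>~q, w
6. q, w
Accessibility: uRu, uRv, uRw, vRv, wRw

Satisfiable (open branch found)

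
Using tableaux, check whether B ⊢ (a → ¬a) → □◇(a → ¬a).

Yes, valid

Tableau for the negation ¬((a → ¬a) → □◇(a → ¬a)):
1. ¬((a → ¬a) → □◇(a → ¬a)), w0
2. a → ¬a, w0   [¬→-rule on 1]
3. ¬□◇(a → ¬a), w0   [¬→-rule on 1]
4. ¬a, w0   [→-rule on 2 (branches; this branch)]
5. ¬◇(a → ¬a), w1   [¬□-rule on 3: fresh world w1, w0Rw1]
6. ¬(a → ¬a), w0   [¬◇-rule on 5 via w1Rw0]
7. a, w0   [¬→-rule on 6]
Accessibility: w0Rw0, w0Rw1, w1Rw0, w1Rw1
Branch closes: a and ¬a both at w0.
All branches of the negation close; one closing branch shown above.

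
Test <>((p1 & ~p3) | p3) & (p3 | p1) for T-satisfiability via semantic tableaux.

Satisfiable

1. <>((p1 & ~p3) | p3) & (p3 | p1), u
2. <>((p1 & ~p3) | p3), u
3. p3 | p1, u
4. p1, u
5. (p1 & ~p3) | p3, v
6. p3, v
Accessibility: uRu, uRv, vRv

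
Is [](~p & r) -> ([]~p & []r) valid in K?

Tableau for the negation ~([](~p & r) -> ([]~p & []r)):
1. ~([](~p & r) -> ([]~p & []r)), w0
2. [](~p & r), w0   [~->-rule on 1]
3. ~([]~p & []r), w0   [~->-rule on 1]
4. ~[]r, w0   [~&-rule on 3 (branches; this branch)]
5. ~r, w1   [~[]-rule on 4: fresh world w1, w0Rw1]
6. ~p & r, w1   [[]-rule on 2 via w0Rw1]
7. ~p, w1   [&-rule on 6]
8. r, w1   [&-rule on 6]
Accessibility: w0Rw1
Branch closes: r and ~r both at w1.
Every branch of the negation's tableau closes; the branch above is one of them.

Yes, valid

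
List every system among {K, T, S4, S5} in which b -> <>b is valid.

T, S4, S5

K-tableau for the negation ~(b -> <>b):
1. ~(b -> <>b), 0
2. b, 0
3. ~<>b, 0
Complete open branch: countermodel on a K-frame, so not valid in K.
T-tableau for the negation ~(b -> <>b):
1. ~(b -> <>b), 0
2. b, 0
3. ~<>b, 0
4. ~b, 0
Accessibility: 0R0
Branch closes: b and ~b both at 0.
Every branch closes (one shown): valid in T, hence also in S4, S5 (every theorem of T is a theorem of S4 and S5).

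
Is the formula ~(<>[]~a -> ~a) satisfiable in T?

1. ~(<>[]~a -> ~a), 0
2. <>[]~a, 0
3. a, 0
4. []~a, 1
5. ~a, 1
Accessibility: 0R0, 0R1, 1R1

Yes, satisfiable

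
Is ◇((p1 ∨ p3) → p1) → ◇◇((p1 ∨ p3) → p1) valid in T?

Tableau for the negation ¬(◇((p1 ∨ p3) → p1) → ◇◇((p1 ∨ p3) → p1)):
1. ¬(◇((p1 ∨ p3) → p1) → ◇◇((p1 ∨ p3) → p1)), u
2. ◇((p1 ∨ p3) → p1), u
3. ¬◇◇((p1 ∨ p3) → p1), u
4. ¬◇((p1 ∨ p3) → p1), u
5. ¬((p1 ∨ p3) → p1), u
6. p1 ∨ p3, u
7. ¬p1, u
8. p3, u
9. (p1 ∨ p3) → p1, v
10. ¬◇((p1 ∨ p3) → p1), v
11. ¬((p1 ∨ p3) → p1), v
12. p1 ∨ p3, v
13. ¬p1, v
14. ¬(p1 ∨ p3), v
15. ¬p3, v
16. p3, v
Accessibility: uRu, uRv, vRv
Branch closes: p3 and ¬p3 both at v.
All branches of the negation close; one closing branch shown above.

Valid in T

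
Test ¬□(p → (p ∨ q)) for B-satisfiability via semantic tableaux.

1. ¬□(p → (p ∨ q)), 0
2. ¬(p → (p ∨ q)), 1
3. p, 1
4. ¬(p ∨ q), 1
5. ¬p, 1
6. ¬q, 1
Accessibility: 0R0, 0R1, 1R0, 1R1
Branch closes: p and ¬p both at 1.
Every branch closes; the branch above is one of them.

Unsatisfiable (every branch closes)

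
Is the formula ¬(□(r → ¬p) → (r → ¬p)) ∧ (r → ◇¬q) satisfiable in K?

1. ¬(□(r → ¬p) → (r → ¬p)) ∧ (r → ◇¬q), 0
2. ¬(□(r → ¬p) → (r → ¬p)), 0
3. r → ◇¬q, 0
4. □(r → ¬p), 0
5. ¬(r → ¬p), 0
6. r, 0
7. p, 0
8. ◇¬q, 0
9. ¬q, 1
10. r → ¬p, 1
11. ¬p, 1
Accessibility: 0R1

Yes, satisfiable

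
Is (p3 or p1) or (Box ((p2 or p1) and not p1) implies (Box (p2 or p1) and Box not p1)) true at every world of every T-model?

Yes, valid

Tableau for the negation not ((p3 or p1) or (Box ((p2 or p1) and not p1) implies (Box (p2 or p1) and Box not p1))):
1. not ((p3 or p1) or (Box ((p2 or p1) and not p1) implies (Box (p2 or p1) and Box not p1))), w0
2. not (p3 or p1), w0   [neg-or-rule on 1]
3. not (Box ((p2 or p1) and not p1) implies (Box (p2 or p1) and Box not p1)), w0   [neg-or-rule on 1]
4. not p3, w0   [neg-or-rule on 2]
5. not p1, w0   [neg-or-rule on 2]
6. Box ((p2 or p1) and not p1), w0   [neg-implies-rule on 3]
7. not (Box (p2 or p1) and Box not p1), w0   [neg-implies-rule on 3]
8. (p2 or p1) and not p1, w0   [Box-rule on 6 via w0Rw0]
9. p2 or p1, w0   [and-rule on 8]
10. not Box (p2 or p1), w0   [neg-and-rule on 7 (branches; this branch)]
11. p2, w0   [or-rule on 9 (branches; this branch)]
12. not (p2 or p1), w1   [neg-Box-rule on 10: fresh world w1, w0Rw1]
13. not p2, w1   [neg-or-rule on 12]
14. not p1, w1   [neg-or-rule on 12]
15. (p2 or p1) and not p1, w1   [Box-rule on 6 via w0Rw1]
16. p2 or p1, w1   [and-rule on 15]
17. p1, w1   [or-rule on 16 (branches; this branch)]
Accessibility: w0Rw0, w0Rw1, w1Rw1
Branch closes: p1 and not p1 both at w1.
Every branch of the negation's tableau closes; the branch above is one of them.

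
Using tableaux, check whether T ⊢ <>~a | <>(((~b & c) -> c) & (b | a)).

Tableau for the negation ~(<>~a | <>(((~b & c) -> c) & (b | a))):
1. ~(<>~a | <>(((~b & c) -> c) & (b | a))), 0
2. ~<>~a, 0
3. ~<>(((~b & c) -> c) & (b | a)), 0
4. a, 0
5. ~(((~b & c) -> c) & (b | a)), 0
6. ~((~b & c) -> c), 0
7. ~b & c, 0
8. ~c, 0
9. ~b, 0
10. c, 0
Accessibility: 0R0
Branch closes: c and ~c both at 0.
All branches of the negation close; one closing branch shown above.

Valid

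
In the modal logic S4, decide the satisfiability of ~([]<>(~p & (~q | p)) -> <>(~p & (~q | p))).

1. ~([]<>(~p & (~q | p)) -> <>(~p & (~q | p))), u
2. []<>(~p & (~q | p)), u
3. ~<>(~p & (~q | p)), u
4. <>(~p & (~q | p)), u
5. ~(~p & (~q | p)), u
6. ~(~q | p), u
7. q, u
8. ~p, u
9. ~p & (~q | p), v
10. ~p, v
11. ~q | p, v
12. <>(~p & (~q | p)), v
13. ~(~p & (~q | p)), v
14. ~q, v
15. ~(~q | p), v
16. q, v
Accessibility: uRu, uRv, vRv
Branch closes: q and ~q both at v.
All branches of the tableau close; one closing branch shown above.

Unsatisfiable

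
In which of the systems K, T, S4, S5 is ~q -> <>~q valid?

T, S4, S5

K-tableau for the negation ~(~q -> <>~q):
1. ~(~q -> <>~q), 0
2. ~q, 0
3. ~<>~q, 0
Complete open branch: countermodel on a K-frame, so not valid in K.
T-tableau for the negation ~(~q -> <>~q):
1. ~(~q -> <>~q), 0
2. ~q, 0
3. ~<>~q, 0
4. q, 0
Accessibility: 0R0
Branch closes: q and ~q both at 0.
Every branch closes (one shown): valid in T, hence also in S4, S5 (every theorem of T is a theorem of S4 and S5).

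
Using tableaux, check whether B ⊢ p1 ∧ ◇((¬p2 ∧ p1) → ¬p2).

Tableau for the negation ¬(p1 ∧ ◇((¬p2 ∧ p1) → ¬p2)):
1. ¬(p1 ∧ ◇((¬p2 ∧ p1) → ¬p2)), u
2. ¬p1, u
Accessibility: uRu
The negation has an open branch (countermodel exists).

No, not valid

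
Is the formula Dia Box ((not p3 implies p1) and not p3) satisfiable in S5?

1. Dia Box ((not p3 implies p1) and not p3), 0
2. Box ((not p3 implies p1) and not p3), 1
3. (not p3 implies p1) and not p3, 0
4. not p3 implies p1, 0
5. not p3, 0
6. (not p3 implies p1) and not p3, 1
7. not p3 implies p1, 1
8. not p3, 1
9. p1, 0
10. p1, 1
Accessibility: 0R0, 0R1, 1R0, 1R1

Satisfiable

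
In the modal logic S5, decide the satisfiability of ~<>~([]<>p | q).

Satisfiable (open branch found)

1. ~<>~([]<>p | q), w0
2. []<>p | q, w0
3. q, w0
Accessibility: w0Rw0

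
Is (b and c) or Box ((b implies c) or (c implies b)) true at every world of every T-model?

Valid

Tableau for the negation not ((b and c) or Box ((b implies c) or (c implies b))):
1. not ((b and c) or Box ((b implies c) or (c implies b))), w0
2. not (b and c), w0
3. not Box ((b implies c) or (c implies b)), w0
4. not c, w0
5. not ((b implies c) or (c implies b)), w1
6. not (b implies c), w1
7. not (c implies b), w1
8. b, w1
9. not c, w1
10. c, w1
11. not b, w1
Accessibility: w0Rw0, w0Rw1, w1Rw1
Branch closes: c and not c both at w1.
Every branch of the negation's tableau closes; the branch above is one of them.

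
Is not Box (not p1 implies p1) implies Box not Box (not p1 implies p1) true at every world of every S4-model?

Tableau for the negation not (not Box (not p1 implies p1) implies Box not Box (not p1 implies p1)):
1. not (not Box (not p1 implies p1) implies Box not Box (not p1 implies p1)), u
2. not Box (not p1 implies p1), u   [neg-implies-rule on 1]
3. not Box not Box (not p1 implies p1), u   [neg-implies-rule on 1]
4. not (not p1 implies p1), v   [neg-Box-rule on 2: fresh world v, uRv]
5. not p1, v   [neg-implies-rule on 4]
6. Box (not p1 implies p1), w   [neg-Box-rule on 3: fresh world w, uRw]
7. not p1 implies p1, w   [Box-rule on 6 via wRw]
8. p1, w   [implies-rule on 7 (branches; this branch)]
Accessibility: uRu, uRv, uRw, vRv, wRw
The negation has an open branch (countermodel exists).

Invalid (countermodel exists)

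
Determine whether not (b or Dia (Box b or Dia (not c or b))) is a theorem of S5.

Invalid (countermodel exists)

Tableau for the negation b or Dia (Box b or Dia (not c or b)):
1. b or Dia (Box b or Dia (not c or b)), 0
2. Dia (Box b or Dia (not c or b)), 0
3. Box b or Dia (not c or b), 1
4. Dia (not c or b), 1
5. not c or b, 2
6. b, 2
Accessibility: 0R0, 0R1, 0R2, 1R0, 1R1, 1R2, 2R0, 2R1, 2R2
The negation has an open branch (countermodel exists).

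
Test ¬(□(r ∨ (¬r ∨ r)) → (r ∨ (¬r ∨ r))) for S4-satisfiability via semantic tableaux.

1. ¬(□(r ∨ (¬r ∨ r)) → (r ∨ (¬r ∨ r))), w0
2. □(r ∨ (¬r ∨ r)), w0
3. ¬(r ∨ (¬r ∨ r)), w0
4. ¬r, w0
5. ¬(¬r ∨ r), w0
6. r, w0
Accessibility: w0Rw0
Branch closes: r and ¬r both at w0.
(One branch shown.) All branches close.

Unsatisfiable (every branch closes)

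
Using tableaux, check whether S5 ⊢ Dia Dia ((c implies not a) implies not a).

Tableau for the negation not Dia Dia ((c implies not a) implies not a):
1. not Dia Dia ((c implies not a) implies not a), u
2. not Dia ((c implies not a) implies not a), u   [neg-Dia-rule on 1 via uRu]
3. not ((c implies not a) implies not a), u   [neg-Dia-rule on 2 via uRu]
4. c implies not a, u   [neg-implies-rule on 3]
5. a, u   [neg-implies-rule on 3]
6. not c, u   [implies-rule on 4 (branches; this branch)]
Accessibility: uRu
The negation has an open branch (countermodel exists).

Invalid (countermodel exists)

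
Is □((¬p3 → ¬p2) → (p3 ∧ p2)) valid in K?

Invalid (countermodel exists)

Tableau for the negation ¬□((¬p3 → ¬p2) → (p3 ∧ p2)):
1. ¬□((¬p3 → ¬p2) → (p3 ∧ p2)), w0
2. ¬((¬p3 → ¬p2) → (p3 ∧ p2)), w1   [¬□-rule on 1: fresh world w1, w0Rw1]
3. ¬p3 → ¬p2, w1   [¬→-rule on 2]
4. ¬(p3 ∧ p2), w1   [¬→-rule on 2]
5. ¬p2, w1   [→-rule on 3 (branches; this branch)]
Accessibility: w0Rw1
The negation has an open branch (countermodel exists).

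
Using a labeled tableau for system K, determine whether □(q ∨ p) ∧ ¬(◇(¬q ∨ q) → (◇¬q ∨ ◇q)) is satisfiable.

Unsatisfiable (every branch closes)

1. □(q ∨ p) ∧ ¬(◇(¬q ∨ q) → (◇¬q ∨ ◇q)), u
2. □(q ∨ p), u
3. ¬(◇(¬q ∨ q) → (◇¬q ∨ ◇q)), u
4. ◇(¬q ∨ q), u
5. ¬(◇¬q ∨ ◇q), u
6. ¬◇¬q, u
7. ¬◇q, u
8. ¬q ∨ q, v
9. q ∨ p, v
10. q, v
11. ¬q, v
Accessibility: uRv
Branch closes: q and ¬q both at v.
(One branch shown.) All branches close.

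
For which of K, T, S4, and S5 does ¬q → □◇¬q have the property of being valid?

S5

S4-tableau for the negation ¬(¬q → □◇¬q):
1. ¬(¬q → □◇¬q), u
2. ¬q, u
3. ¬□◇¬q, u
4. ¬◇¬q, v
5. q, v
Accessibility: uRu, uRv, vRv
Complete open branch: countermodel on an S4-frame, so not valid in S4, nor in K, T (the same frame is also a K-frame and a T-frame).
S5-tableau for the negation ¬(¬q → □◇¬q):
1. ¬(¬q → □◇¬q), u
2. ¬q, u
3. ¬□◇¬q, u
4. ¬◇¬q, v
5. q, u
Accessibility: uRu, uRv, vRu, vRv
Branch closes: q and ¬q both at u.
Every branch closes (one shown): valid in S5.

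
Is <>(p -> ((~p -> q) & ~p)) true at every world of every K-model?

Tableau for the negation ~<>(p -> ((~p -> q) & ~p)):
1. ~<>(p -> ((~p -> q) & ~p)), w0
The negation has an open branch (countermodel exists).

Not valid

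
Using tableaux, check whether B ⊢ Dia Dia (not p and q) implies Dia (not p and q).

Tableau for the negation not (Dia Dia (not p and q) implies Dia (not p and q)):
1. not (Dia Dia (not p and q) implies Dia (not p and q)), w0
2. Dia Dia (not p and q), w0
3. not Dia (not p and q), w0
4. not (not p and q), w0
5. not q, w0
6. Dia (not p and q), w1
7. not (not p and q), w1
8. not q, w1
9. not p and q, w2
10. not p, w2
11. q, w2
Accessibility: w0Rw0, w0Rw1, w1Rw0, w1Rw1, w1Rw2, w2Rw1, w2Rw2
The negation has an open branch (countermodel exists).

Not valid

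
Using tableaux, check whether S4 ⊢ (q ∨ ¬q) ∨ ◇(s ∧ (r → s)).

Tableau for the negation ¬((q ∨ ¬q) ∨ ◇(s ∧ (r → s))):
1. ¬((q ∨ ¬q) ∨ ◇(s ∧ (r → s))), w0
2. ¬(q ∨ ¬q), w0
3. ¬◇(s ∧ (r → s)), w0
4. ¬q, w0
5. q, w0
Accessibility: w0Rw0
Branch closes: q and ¬q both at w0.
Every branch of the negation's tableau closes; the branch above is one of them.

Valid in S4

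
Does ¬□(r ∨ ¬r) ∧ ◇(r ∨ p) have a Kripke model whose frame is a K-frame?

1. ¬□(r ∨ ¬r) ∧ ◇(r ∨ p), 0
2. ¬□(r ∨ ¬r), 0
3. ◇(r ∨ p), 0
4. ¬(r ∨ ¬r), 1
5. ¬r, 1
6. r, 1
Accessibility: 0R1
Branch closes: r and ¬r both at 1.
All branches of the tableau close; one closing branch shown above.

Unsatisfiable (every branch closes)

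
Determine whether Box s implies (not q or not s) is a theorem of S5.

Tableau for the negation not (Box s implies (not q or not s)):
1. not (Box s implies (not q or not s)), u
2. Box s, u   [neg-implies-rule on 1]
3. not (not q or not s), u   [neg-implies-rule on 1]
4. q, u   [neg-or-rule on 3]
5. s, u   [neg-or-rule on 3]
Accessibility: uRu
The negation has an open branch (countermodel exists).

Invalid (countermodel exists)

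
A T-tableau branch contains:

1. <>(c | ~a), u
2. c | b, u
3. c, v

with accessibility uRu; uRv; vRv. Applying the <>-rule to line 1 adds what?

a fresh world w with uRw, and c | ~a at w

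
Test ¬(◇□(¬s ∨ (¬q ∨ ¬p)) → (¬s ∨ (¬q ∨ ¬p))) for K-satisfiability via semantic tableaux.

1. ¬(◇□(¬s ∨ (¬q ∨ ¬p)) → (¬s ∨ (¬q ∨ ¬p))), w0
2. ◇□(¬s ∨ (¬q ∨ ¬p)), w0   [¬→-rule on 1]
3. ¬(¬s ∨ (¬q ∨ ¬p)), w0   [¬→-rule on 1]
4. s, w0   [¬∨-rule on 3]
5. ¬(¬q ∨ ¬p), w0   [¬∨-rule on 3]
6. q, w0   [¬∨-rule on 5]
7. p, w0   [¬∨-rule on 5]
8. □(¬s ∨ (¬q ∨ ¬p)), w1   [◇-rule on 2: fresh world w1, w0Rw1]
Accessibility: w0Rw1

Satisfiable (open branch found)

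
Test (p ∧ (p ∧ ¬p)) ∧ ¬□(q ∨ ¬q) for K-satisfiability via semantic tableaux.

1. (p ∧ (p ∧ ¬p)) ∧ ¬□(q ∨ ¬q), w0
2. p ∧ (p ∧ ¬p), w0   [∧-rule on 1]
3. ¬□(q ∨ ¬q), w0   [∧-rule on 1]
4. p, w0   [∧-rule on 2]
5. p ∧ ¬p, w0   [∧-rule on 2]
6. ¬p, w0   [∧-rule on 5]
Branch closes: p and ¬p both at w0.
All branches of the tableau close; one closing branch shown above.

Unsatisfiable (every branch closes)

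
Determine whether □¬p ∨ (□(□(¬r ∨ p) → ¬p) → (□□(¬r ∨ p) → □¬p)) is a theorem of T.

Tableau for the negation ¬(□¬p ∨ (□(□(¬r ∨ p) → ¬p) → (□□(¬r ∨ p) → □¬p))):
1. ¬(□¬p ∨ (□(□(¬r ∨ p) → ¬p) → (□□(¬r ∨ p) → □¬p))), 0
2. ¬□¬p, 0   [¬∨-rule on 1]
3. ¬(□(□(¬r ∨ p) → ¬p) → (□□(¬r ∨ p) → □¬p)), 0   [¬∨-rule on 1]
4. □(□(¬r ∨ p) → ¬p), 0   [¬→-rule on 3]
5. ¬(□□(¬r ∨ p) → □¬p), 0   [¬→-rule on 3]
6. □□(¬r ∨ p), 0   [¬→-rule on 5]
7. □(¬r ∨ p) → ¬p, 0   [□-rule on 4 via 0R0]
8. □(¬r ∨ p), 0   [□-rule on 6 via 0R0]
9. ¬r ∨ p, 0   [□-rule on 8 via 0R0]
10. ¬□(¬r ∨ p), 0   [→-rule on 7 (branches; this branch)]
11. p, 0   [∨-rule on 9 (branches; this branch)]
12. p, 1   [¬□-rule on 2: fresh world 1, 0R1]
13. □(¬r ∨ p) → ¬p, 1   [□-rule on 4 via 0R1]
14. □(¬r ∨ p), 1   [□-rule on 6 via 0R1]
15. ¬r ∨ p, 1   [□-rule on 8 via 0R1]
16. ¬□(¬r ∨ p), 1   [→-rule on 13 (branches; this branch)]
17. ¬(¬r ∨ p), 2   [¬□-rule on 10: fresh world 2, 0R2]
18. r, 2   [¬∨-rule on 17]
19. ¬p, 2   [¬∨-rule on 17]
20. □(¬r ∨ p) → ¬p, 2   [□-rule on 4 via 0R2]
21. □(¬r ∨ p), 2   [□-rule on 6 via 0R2]
22. ¬r ∨ p, 2   [□-rule on 8 via 0R2]
23. p, 2   [∨-rule on 22 (branches; this branch)]
Accessibility: 0R0, 0R1, 0R2, 1R1, 2R2
Branch closes: p and ¬p both at 2.
Every branch of the negation's tableau closes; the branch above is one of them.

Valid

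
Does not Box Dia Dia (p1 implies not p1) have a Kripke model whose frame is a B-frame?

Satisfiable

1. not Box Dia Dia (p1 implies not p1), u
2. not Dia Dia (p1 implies not p1), v
3. not Dia (p1 implies not p1), u
4. not Dia (p1 implies not p1), v
5. not (p1 implies not p1), u
6. p1, u
7. not (p1 implies not p1), v
8. p1, v
Accessibility: uRu, uRv, vRu, vRv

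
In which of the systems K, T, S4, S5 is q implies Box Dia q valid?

S5

S4-tableau for the negation not (q implies Box Dia q):
1. not (q implies Box Dia q), 0
2. q, 0   [neg-implies-rule on 1]
3. not Box Dia q, 0   [neg-implies-rule on 1]
4. not Dia q, 1   [neg-Box-rule on 3: fresh world 1, 0R1]
5. not q, 1   [neg-Dia-rule on 4 via 1R1]
Accessibility: 0R0, 0R1, 1R1
Complete open branch: countermodel on an S4-frame, so not valid in S4, nor in K, T (the same frame is also a K-frame and a T-frame).
S5-tableau for the negation not (q implies Box Dia q):
1. not (q implies Box Dia q), 0
2. q, 0   [neg-implies-rule on 1]
3. not Box Dia q, 0   [neg-implies-rule on 1]
4. not Dia q, 1   [neg-Box-rule on 3: fresh world 1, 0R1]
5. not q, 0   [neg-Dia-rule on 4 via 1R0]
Accessibility: 0R0, 0R1, 1R0, 1R1
Branch closes: q and not q both at 0.
Every branch closes (one shown): valid in S5.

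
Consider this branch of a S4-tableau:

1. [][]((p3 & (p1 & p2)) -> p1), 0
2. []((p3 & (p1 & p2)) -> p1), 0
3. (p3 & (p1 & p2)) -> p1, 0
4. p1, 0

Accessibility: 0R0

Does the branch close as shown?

No atom appears with both signs at the same world.

No, open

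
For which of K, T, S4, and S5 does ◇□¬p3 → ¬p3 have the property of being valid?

S4-tableau for the negation ¬(◇□¬p3 → ¬p3):
1. ¬(◇□¬p3 → ¬p3), w0
2. ◇□¬p3, w0   [¬→-rule on 1]
3. p3, w0   [¬→-rule on 1]
4. □¬p3, w1   [◇-rule on 2: fresh world w1, w0Rw1]
5. ¬p3, w1   [□-rule on 4 via w1Rw1]
Accessibility: w0Rw0, w0Rw1, w1Rw1
Complete open branch: countermodel on an S4-frame, so not valid in S4, nor in K, T (the same frame is also a K-frame and a T-frame).
S5-tableau for the negation ¬(◇□¬p3 → ¬p3):
1. ¬(◇□¬p3 → ¬p3), w0
2. ◇□¬p3, w0   [¬→-rule on 1]
3. p3, w0   [¬→-rule on 1]
4. □¬p3, w1   [◇-rule on 2: fresh world w1, w0Rw1]
5. ¬p3, w0   [□-rule on 4 via w1Rw0]
Accessibility: w0Rw0, w0Rw1, w1Rw0, w1Rw1
Branch closes: p3 and ¬p3 both at w0.
Every branch closes (one shown): valid in S5.

S5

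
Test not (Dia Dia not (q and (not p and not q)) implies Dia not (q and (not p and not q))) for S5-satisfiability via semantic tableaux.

Unsatisfiable (every branch closes)

1. not (Dia Dia not (q and (not p and not q)) implies Dia not (q and (not p and not q))), w0
2. Dia Dia not (q and (not p and not q)), w0   [neg-implies-rule on 1]
3. not Dia not (q and (not p and not q)), w0   [neg-implies-rule on 1]
4. q and (not p and not q), w0   [neg-Dia-rule on 3 via w0Rw0]
5. q, w0   [and-rule on 4]
6. not p and not q, w0   [and-rule on 4]
7. not p, w0   [and-rule on 6]
8. not q, w0   [and-rule on 6]
Accessibility: w0Rw0
Branch closes: q and not q both at w0.
(One branch shown.) All branches close.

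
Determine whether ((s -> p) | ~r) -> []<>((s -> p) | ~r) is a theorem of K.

Tableau for the negation ~(((s -> p) | ~r) -> []<>((s -> p) | ~r)):
1. ~(((s -> p) | ~r) -> []<>((s -> p) | ~r)), 0
2. (s -> p) | ~r, 0
3. ~[]<>((s -> p) | ~r), 0
4. ~r, 0
5. ~<>((s -> p) | ~r), 1
Accessibility: 0R1
The negation has an open branch (countermodel exists).

Invalid (countermodel exists)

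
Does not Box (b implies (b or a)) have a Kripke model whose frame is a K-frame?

No, unsatisfiable

1. not Box (b implies (b or a)), 0
2. not (b implies (b or a)), 1   [neg-Box-rule on 1: fresh world 1, 0R1]
3. b, 1   [neg-implies-rule on 2]
4. not (b or a), 1   [neg-implies-rule on 2]
5. not b, 1   [neg-or-rule on 4]
6. not a, 1   [neg-or-rule on 4]
Accessibility: 0R1
Branch closes: b and not b both at 1.
(One branch shown.) All branches close.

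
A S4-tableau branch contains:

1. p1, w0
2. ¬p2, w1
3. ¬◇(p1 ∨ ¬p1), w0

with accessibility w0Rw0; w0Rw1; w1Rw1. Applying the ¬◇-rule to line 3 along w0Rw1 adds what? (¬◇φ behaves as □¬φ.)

¬◇φ behaves as □¬φ: propagate the negated body to each accessible world.

¬(p1 ∨ ¬p1), w1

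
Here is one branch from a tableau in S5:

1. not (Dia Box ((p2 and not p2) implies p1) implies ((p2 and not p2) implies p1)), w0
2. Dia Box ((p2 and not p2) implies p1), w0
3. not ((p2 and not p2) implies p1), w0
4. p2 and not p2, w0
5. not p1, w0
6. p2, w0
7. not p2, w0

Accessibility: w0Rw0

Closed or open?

Both p2 and not p2 appear at w0.

Closed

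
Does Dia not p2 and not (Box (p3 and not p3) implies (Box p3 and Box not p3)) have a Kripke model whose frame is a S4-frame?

1. Dia not p2 and not (Box (p3 and not p3) implies (Box p3 and Box not p3)), u
2. Dia not p2, u
3. not (Box (p3 and not p3) implies (Box p3 and Box not p3)), u
4. Box (p3 and not p3), u
5. not (Box p3 and Box not p3), u
6. p3 and not p3, u
7. p3, u
8. not p3, u
Accessibility: uRu
Branch closes: p3 and not p3 both at u.
All branches of the tableau close; one closing branch shown above.

Unsatisfiable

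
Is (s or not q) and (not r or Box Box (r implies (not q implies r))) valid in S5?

No, not valid

Tableau for the negation not ((s or not q) and (not r or Box Box (r implies (not q implies r)))):
1. not ((s or not q) and (not r or Box Box (r implies (not q implies r)))), w0
2. not (s or not q), w0
3. not s, w0
4. q, w0
Accessibility: w0Rw0
The negation has an open branch (countermodel exists).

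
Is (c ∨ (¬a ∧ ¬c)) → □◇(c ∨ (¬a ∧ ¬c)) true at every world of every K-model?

Not valid

Tableau for the negation ¬((c ∨ (¬a ∧ ¬c)) → □◇(c ∨ (¬a ∧ ¬c))):
1. ¬((c ∨ (¬a ∧ ¬c)) → □◇(c ∨ (¬a ∧ ¬c))), u
2. c ∨ (¬a ∧ ¬c), u
3. ¬□◇(c ∨ (¬a ∧ ¬c)), u
4. ¬a ∧ ¬c, u
5. ¬a, u
6. ¬c, u
7. ¬◇(c ∨ (¬a ∧ ¬c)), v
Accessibility: uRv
The negation has an open branch (countermodel exists).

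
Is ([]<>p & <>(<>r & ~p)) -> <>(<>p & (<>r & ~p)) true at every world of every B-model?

Tableau for the negation ~(([]<>p & <>(<>r & ~p)) -> <>(<>p & (<>r & ~p))):
1. ~(([]<>p & <>(<>r & ~p)) -> <>(<>p & (<>r & ~p))), w0
2. []<>p & <>(<>r & ~p), w0
3. ~<>(<>p & (<>r & ~p)), w0
4. []<>p, w0
5. <>(<>r & ~p), w0
6. ~(<>p & (<>r & ~p)), w0
7. <>p, w0
8. ~(<>r & ~p), w0
9. ~<>r, w0
10. ~r, w0
11. <>r & ~p, w1
12. <>r, w1
13. ~p, w1
14. ~(<>p & (<>r & ~p)), w1
15. <>p, w1
16. ~r, w1
17. ~<>p, w1
18. ~p, w0
19. p, w2
20. ~(<>p & (<>r & ~p)), w2
21. <>p, w2
22. ~r, w2
23. ~(<>r & ~p), w2
24. r, w3
25. ~p, w3
26. p, w4
27. ~p, w4
Accessibility: w0Rw0, w0Rw1, w0Rw2, w1Rw0, w1Rw1, w1Rw3, w1Rw4, w2Rw0, w2Rw2, w3Rw1, w3Rw3, w4Rw1, w4Rw4
Branch closes: p and ~p both at w4.
All branches of the negation close; one closing branch shown above.

Valid in B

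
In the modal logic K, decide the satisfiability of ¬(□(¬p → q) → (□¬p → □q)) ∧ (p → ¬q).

Unsatisfiable

1. ¬(□(¬p → q) → (□¬p → □q)) ∧ (p → ¬q), 0
2. ¬(□(¬p → q) → (□¬p → □q)), 0
3. p → ¬q, 0
4. □(¬p → q), 0
5. ¬(□¬p → □q), 0
6. □¬p, 0
7. ¬□q, 0
8. ¬q, 0
9. ¬q, 1
10. ¬p → q, 1
11. ¬p, 1
12. q, 1
Accessibility: 0R1
Branch closes: q and ¬q both at 1.
Every branch closes; the branch above is one of them.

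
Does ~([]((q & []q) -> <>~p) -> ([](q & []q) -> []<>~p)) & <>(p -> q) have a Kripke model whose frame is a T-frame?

1. ~([]((q & []q) -> <>~p) -> ([](q & []q) -> []<>~p)) & <>(p -> q), 0
2. ~([]((q & []q) -> <>~p) -> ([](q & []q) -> []<>~p)), 0   [&-rule on 1]
3. <>(p -> q), 0   [&-rule on 1]
4. []((q & []q) -> <>~p), 0   [~->-rule on 2]
5. ~([](q & []q) -> []<>~p), 0   [~->-rule on 2]
6. [](q & []q), 0   [~->-rule on 5]
7. ~[]<>~p, 0   [~->-rule on 5]
8. (q & []q) -> <>~p, 0   [[]-rule on 4 via 0R0]
9. q & []q, 0   [[]-rule on 6 via 0R0]
10. q, 0   [&-rule on 9]
11. []q, 0   [&-rule on 9]
12. <>~p, 0   [->-rule on 8 (branches; this branch)]
13. p -> q, 1   [<>-rule on 3: fresh world 1, 0R1]
14. (q & []q) -> <>~p, 1   [[]-rule on 4 via 0R1]
15. q & []q, 1   [[]-rule on 6 via 0R1]
16. q, 1   [&-rule on 15]
17. []q, 1   [&-rule on 15]
18. <>~p, 1   [->-rule on 14 (branches; this branch)]
19. ~<>~p, 2   [~[]-rule on 7: fresh world 2, 0R2]
20. (q & []q) -> <>~p, 2   [[]-rule on 4 via 0R2]
21. q & []q, 2   [[]-rule on 6 via 0R2]
22. q, 2   [&-rule on 21]
23. []q, 2   [&-rule on 21]
24. p, 2   [~<>-rule on 19 via 2R2]
25. ~(q & []q), 2   [->-rule on 20 (branches; this branch)]
26. ~[]q, 2   [~&-rule on 25 (branches; this branch)]
27. ~p, 3   [<>-rule on 12: fresh world 3, 0R3]
28. (q & []q) -> <>~p, 3   [[]-rule on 4 via 0R3]
29. q & []q, 3   [[]-rule on 6 via 0R3]
30. q, 3   [&-rule on 29]
31. []q, 3   [&-rule on 29]
32. ~(q & []q), 3   [->-rule on 28 (branches; this branch)]
33. ~[]q, 3   [~&-rule on 32 (branches; this branch)]
34. ~p, 4   [<>-rule on 18: fresh world 4, 1R4]
35. q, 4   [[]-rule on 17 via 1R4]
36. ~q, 5   [~[]-rule on 26: fresh world 5, 2R5]
37. p, 5   [~<>-rule on 19 via 2R5]
38. q, 5   [[]-rule on 23 via 2R5]
Accessibility: 0R0, 0R1, 0R2, 0R3, 1R1, 1R4, 2R2, 2R5, 3R3, 4R4, 5R5
Branch closes: q and ~q both at 5.
Every branch closes; the branch above is one of them.

Unsatisfiable (every branch closes)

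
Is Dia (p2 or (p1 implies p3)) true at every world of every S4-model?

Tableau for the negation not Dia (p2 or (p1 implies p3)):
1. not Dia (p2 or (p1 implies p3)), w0
2. not (p2 or (p1 implies p3)), w0
3. not p2, w0
4. not (p1 implies p3), w0
5. p1, w0
6. not p3, w0
Accessibility: w0Rw0
The negation has an open branch (countermodel exists).

No, not valid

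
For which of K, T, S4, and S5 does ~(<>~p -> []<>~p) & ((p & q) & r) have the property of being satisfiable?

K, T, S4

S5-tableau for the formula:
1. ~(<>~p -> []<>~p) & ((p & q) & r), w0
2. ~(<>~p -> []<>~p), w0
3. (p & q) & r, w0
4. <>~p, w0
5. ~[]<>~p, w0
6. p & q, w0
7. r, w0
8. p, w0
9. q, w0
10. ~p, w1
11. ~<>~p, w2
12. p, w1
Accessibility: w0Rw0, w0Rw1, w0Rw2, w1Rw0, w1Rw1, w1Rw2, w2Rw0, w2Rw1, w2Rw2
Branch closes: p and ~p both at w1.
Every branch closes (one shown): unsatisfiable in S5.
S4-tableau for the formula:
1. ~(<>~p -> []<>~p) & ((p & q) & r), w0
2. ~(<>~p -> []<>~p), w0
3. (p & q) & r, w0
4. <>~p, w0
5. ~[]<>~p, w0
6. p & q, w0
7. r, w0
8. p, w0
9. q, w0
10. ~p, w1
11. ~<>~p, w2
12. p, w2
Accessibility: w0Rw0, w0Rw1, w0Rw2, w1Rw1, w2Rw2
Complete open branch: satisfiable in S4, hence also in K, T (this S4-model is also a K-model and a T-model).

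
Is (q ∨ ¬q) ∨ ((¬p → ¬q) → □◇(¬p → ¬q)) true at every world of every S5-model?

Valid in S5

Tableau for the negation ¬((q ∨ ¬q) ∨ ((¬p → ¬q) → □◇(¬p → ¬q))):
1. ¬((q ∨ ¬q) ∨ ((¬p → ¬q) → □◇(¬p → ¬q))), 0
2. ¬(q ∨ ¬q), 0
3. ¬((¬p → ¬q) → □◇(¬p → ¬q)), 0
4. ¬q, 0
5. q, 0
Accessibility: 0R0
Branch closes: q and ¬q both at 0.
All branches of the negation close; one closing branch shown above.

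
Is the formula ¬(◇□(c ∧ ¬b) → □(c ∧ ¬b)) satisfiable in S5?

No, unsatisfiable

1. ¬(◇□(c ∧ ¬b) → □(c ∧ ¬b)), 0
2. ◇□(c ∧ ¬b), 0
3. ¬□(c ∧ ¬b), 0
4. □(c ∧ ¬b), 1
5. c ∧ ¬b, 0
6. c, 0
7. ¬b, 0
8. c ∧ ¬b, 1
9. c, 1
10. ¬b, 1
11. ¬(c ∧ ¬b), 2
12. c ∧ ¬b, 2
13. c, 2
14. ¬b, 2
15. b, 2
Accessibility: 0R0, 0R1, 0R2, 1R0, 1R1, 1R2, 2R0, 2R1, 2R2
Branch closes: b and ¬b both at 2.
All branches of the tableau close; one closing branch shown above.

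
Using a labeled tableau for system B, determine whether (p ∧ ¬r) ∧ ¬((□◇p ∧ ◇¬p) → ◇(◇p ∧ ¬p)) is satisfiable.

1. (p ∧ ¬r) ∧ ¬((□◇p ∧ ◇¬p) → ◇(◇p ∧ ¬p)), w0
2. p ∧ ¬r, w0
3. ¬((□◇p ∧ ◇¬p) → ◇(◇p ∧ ¬p)), w0
4. p, w0
5. ¬r, w0
6. □◇p ∧ ◇¬p, w0
7. ¬◇(◇p ∧ ¬p), w0
8. □◇p, w0
9. ◇¬p, w0
10. ¬(◇p ∧ ¬p), w0
11. ◇p, w0
12. ¬p, w1
13. ¬(◇p ∧ ¬p), w1
14. ◇p, w1
15. ¬◇p, w1
16. ¬p, w0
Accessibility: w0Rw0, w0Rw1, w1Rw0, w1Rw1
Branch closes: p and ¬p both at w0.
All branches of the tableau close; one closing branch shown above.

No, unsatisfiable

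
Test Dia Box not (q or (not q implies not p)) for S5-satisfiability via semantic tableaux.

1. Dia Box not (q or (not q implies not p)), u
2. Box not (q or (not q implies not p)), v
3. not (q or (not q implies not p)), u
4. not q, u
5. not (not q implies not p), u
6. p, u
7. not (q or (not q implies not p)), v
8. not q, v
9. not (not q implies not p), v
10. p, v
Accessibility: uRu, uRv, vRu, vRv

Satisfiable (open branch found)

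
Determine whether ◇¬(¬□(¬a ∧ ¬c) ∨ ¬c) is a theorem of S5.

Tableau for the negation ¬◇¬(¬□(¬a ∧ ¬c) ∨ ¬c):
1. ¬◇¬(¬□(¬a ∧ ¬c) ∨ ¬c), w0
2. ¬□(¬a ∧ ¬c) ∨ ¬c, w0
3. ¬c, w0
Accessibility: w0Rw0
The negation has an open branch (countermodel exists).

No, not valid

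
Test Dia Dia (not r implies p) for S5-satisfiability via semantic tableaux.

Satisfiable

1. Dia Dia (not r implies p), u
2. Dia (not r implies p), v
3. not r implies p, w
4. p, w
Accessibility: uRu, uRv, uRw, vRu, vRv, vRw, wRu, wRv, wRw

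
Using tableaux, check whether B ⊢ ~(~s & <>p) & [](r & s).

Tableau for the negation ~(~(~s & <>p) & [](r & s)):
1. ~(~(~s & <>p) & [](r & s)), 0
2. ~[](r & s), 0
3. ~(r & s), 1
4. ~s, 1
Accessibility: 0R0, 0R1, 1R0, 1R1
The negation has an open branch (countermodel exists).

Invalid (countermodel exists)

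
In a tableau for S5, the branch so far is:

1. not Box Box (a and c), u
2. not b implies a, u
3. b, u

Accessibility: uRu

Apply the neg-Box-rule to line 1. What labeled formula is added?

a fresh world v with uRv, and not Box (a and c) at v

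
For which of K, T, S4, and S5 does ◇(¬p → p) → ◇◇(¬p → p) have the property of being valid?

K-tableau for the negation ¬(◇(¬p → p) → ◇◇(¬p → p)):
1. ¬(◇(¬p → p) → ◇◇(¬p → p)), 0
2. ◇(¬p → p), 0
3. ¬◇◇(¬p → p), 0
4. ¬p → p, 1
5. ¬◇(¬p → p), 1
6. p, 1
Accessibility: 0R1
Complete open branch: countermodel on a K-frame, so not valid in K.
T-tableau for the negation ¬(◇(¬p → p) → ◇◇(¬p → p)):
1. ¬(◇(¬p → p) → ◇◇(¬p → p)), 0
2. ◇(¬p → p), 0
3. ¬◇◇(¬p → p), 0
4. ¬◇(¬p → p), 0
5. ¬(¬p → p), 0
6. ¬p, 0
7. ¬p → p, 1
8. ¬◇(¬p → p), 1
9. ¬(¬p → p), 1
10. ¬p, 1
11. p, 1
Accessibility: 0R0, 0R1, 1R1
Branch closes: p and ¬p both at 1.
Every branch closes (one shown): valid in T, hence also in S4, S5 (every theorem of T is a theorem of S4 and S5).

T, S4, S5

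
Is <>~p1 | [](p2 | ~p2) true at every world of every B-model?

Valid

Tableau for the negation ~(<>~p1 | [](p2 | ~p2)):
1. ~(<>~p1 | [](p2 | ~p2)), 0
2. ~<>~p1, 0
3. ~[](p2 | ~p2), 0
4. p1, 0
5. ~(p2 | ~p2), 1
6. ~p2, 1
7. p2, 1
Accessibility: 0R0, 0R1, 1R0, 1R1
Branch closes: p2 and ~p2 both at 1.
All branches of the negation close; one closing branch shown above.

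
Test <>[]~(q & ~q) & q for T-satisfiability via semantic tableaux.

Satisfiable (open branch found)

1. <>[]~(q & ~q) & q, 0
2. <>[]~(q & ~q), 0
3. q, 0
4. []~(q & ~q), 1
5. ~(q & ~q), 1
6. q, 1
Accessibility: 0R0, 0R1, 1R1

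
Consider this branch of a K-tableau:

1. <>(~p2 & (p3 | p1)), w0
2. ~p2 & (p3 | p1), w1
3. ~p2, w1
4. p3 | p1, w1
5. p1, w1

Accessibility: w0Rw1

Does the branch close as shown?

Not closed

No atom appears with both signs at the same world.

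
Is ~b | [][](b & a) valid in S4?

Tableau for the negation ~(~b | [][](b & a)):
1. ~(~b | [][](b & a)), u
2. b, u
3. ~[][](b & a), u
4. ~[](b & a), v
5. ~(b & a), w
6. ~a, w
Accessibility: uRu, uRv, uRw, vRv, vRw, wRw
The negation has an open branch (countermodel exists).

Invalid (countermodel exists)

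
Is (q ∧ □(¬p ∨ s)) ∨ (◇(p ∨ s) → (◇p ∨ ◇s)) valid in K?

Tableau for the negation ¬((q ∧ □(¬p ∨ s)) ∨ (◇(p ∨ s) → (◇p ∨ ◇s))):
1. ¬((q ∧ □(¬p ∨ s)) ∨ (◇(p ∨ s) → (◇p ∨ ◇s))), w0
2. ¬(q ∧ □(¬p ∨ s)), w0
3. ¬(◇(p ∨ s) → (◇p ∨ ◇s)), w0
4. ◇(p ∨ s), w0
5. ¬(◇p ∨ ◇s), w0
6. ¬◇p, w0
7. ¬◇s, w0
8. ¬□(¬p ∨ s), w0
9. p ∨ s, w1
10. ¬p, w1
11. ¬s, w1
12. s, w1
Accessibility: w0Rw1
Branch closes: s and ¬s both at w1.
All branches of the negation close; one closing branch shown above.

Valid in K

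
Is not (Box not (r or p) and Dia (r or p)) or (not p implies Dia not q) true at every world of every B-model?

Tableau for the negation not (not (Box not (r or p) and Dia (r or p)) or (not p implies Dia not q)):
1. not (not (Box not (r or p) and Dia (r or p)) or (not p implies Dia not q)), w0
2. Box not (r or p) and Dia (r or p), w0   [neg-or-rule on 1]
3. not (not p implies Dia not q), w0   [neg-or-rule on 1]
4. Box not (r or p), w0   [and-rule on 2]
5. Dia (r or p), w0   [and-rule on 2]
6. not p, w0   [neg-implies-rule on 3]
7. not Dia not q, w0   [neg-implies-rule on 3]
8. not (r or p), w0   [Box-rule on 4 via w0Rw0]
9. not r, w0   [neg-or-rule on 8]
10. q, w0   [neg-Dia-rule on 7 via w0Rw0]
11. r or p, w1   [Dia-rule on 5: fresh world w1, w0Rw1]
12. not (r or p), w1   [Box-rule on 4 via w0Rw1]
13. not r, w1   [neg-or-rule on 12]
14. not p, w1   [neg-or-rule on 12]
15. q, w1   [neg-Dia-rule on 7 via w0Rw1]
16. p, w1   [or-rule on 11 (branches; this branch)]
Accessibility: w0Rw0, w0Rw1, w1Rw0, w1Rw1
Branch closes: p and not p both at w1.
Every branch of the negation's tableau closes; the branch above is one of them.

Valid in B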